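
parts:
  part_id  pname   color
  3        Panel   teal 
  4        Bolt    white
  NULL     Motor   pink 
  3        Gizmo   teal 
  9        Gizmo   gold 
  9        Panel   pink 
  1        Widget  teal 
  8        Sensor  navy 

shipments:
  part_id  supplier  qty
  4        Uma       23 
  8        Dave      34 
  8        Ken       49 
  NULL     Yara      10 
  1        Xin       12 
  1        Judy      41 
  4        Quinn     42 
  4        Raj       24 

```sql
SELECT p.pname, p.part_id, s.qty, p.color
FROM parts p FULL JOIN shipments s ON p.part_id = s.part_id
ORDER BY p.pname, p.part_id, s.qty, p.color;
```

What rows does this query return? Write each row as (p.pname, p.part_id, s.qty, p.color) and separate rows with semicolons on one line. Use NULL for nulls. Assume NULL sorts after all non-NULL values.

FULL OUTER JOIN keeps every row from both sides; unmatched rows get NULL for the other side's columns.
Matching on p.part_id = s.part_id. A NULL in a compared column never satisfies the condition.
Matched pairs: 7; unmatched p rows kept: 5; unmatched s rows kept: 1.

(Bolt, 4, 23, white); (Bolt, 4, 24, white); (Bolt, 4, 42, white); (Gizmo, 3, NULL, teal); (Gizmo, 9, NULL, gold); (Motor, NULL, NULL, pink); (Panel, 3, NULL, teal); (Panel, 9, NULL, pink); (Sensor, 8, 34, navy); (Sensor, 8, 49, navy); (Widget, 1, 12, teal); (Widget, 1, 41, teal); (NULL, NULL, 10, NULL)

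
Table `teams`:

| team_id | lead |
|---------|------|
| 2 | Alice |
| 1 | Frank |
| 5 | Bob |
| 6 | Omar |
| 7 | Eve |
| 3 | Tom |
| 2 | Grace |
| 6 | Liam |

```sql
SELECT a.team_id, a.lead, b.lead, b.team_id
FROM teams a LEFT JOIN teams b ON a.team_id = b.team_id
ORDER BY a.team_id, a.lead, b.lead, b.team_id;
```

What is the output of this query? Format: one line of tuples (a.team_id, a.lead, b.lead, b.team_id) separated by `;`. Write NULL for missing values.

(1, Frank, Frank, 1); (2, Alice, Alice, 2); (2, Alice, Grace, 2); (2, Grace, Alice, 2); (2, Grace, Grace, 2); (3, Tom, Tom, 3); (5, Bob, Bob, 5); (6, Liam, Liam, 6); (6, Liam, Omar, 6); (6, Omar, Liam, 6); (6, Omar, Omar, 6); (7, Eve, Eve, 7)

LEFT JOIN keeps every row from `teams a`; unmatched rows get NULL for `teams b`'s columns.
Matching on a.team_id = b.team_id.
- a[0] team_id=2 → 2 match(es) in b → 2 row(s).
- a[1] team_id=1 → 1 match(es) in b → 1 row(s).
- a[2] team_id=5 → 1 match(es) in b → 1 row(s).
- a[3] team_id=6 → 2 match(es) in b → 2 row(s).
- a[4] team_id=7 → 1 match(es) in b → 1 row(s).
- a[5] team_id=3 → 1 match(es) in b → 1 row(s).
- a[6] team_id=2 → 2 match(es) in b → 2 row(s).
- a[7] team_id=6 → 2 match(es) in b → 2 row(s).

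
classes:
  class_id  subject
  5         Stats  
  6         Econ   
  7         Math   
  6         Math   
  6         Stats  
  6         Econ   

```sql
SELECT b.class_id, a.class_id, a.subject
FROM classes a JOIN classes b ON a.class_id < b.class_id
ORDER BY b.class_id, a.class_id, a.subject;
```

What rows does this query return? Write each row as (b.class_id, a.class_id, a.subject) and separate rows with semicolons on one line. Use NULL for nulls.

INNER JOIN keeps only pairs where the ON condition holds.
Matching on a.class_id < b.class_id.
Matched pairs: 9.

(6, 5, Stats); (6, 5, Stats); (6, 5, Stats); (6, 5, Stats); (7, 5, Stats); (7, 6, Econ); (7, 6, Econ); (7, 6, Math); (7, 6, Stats)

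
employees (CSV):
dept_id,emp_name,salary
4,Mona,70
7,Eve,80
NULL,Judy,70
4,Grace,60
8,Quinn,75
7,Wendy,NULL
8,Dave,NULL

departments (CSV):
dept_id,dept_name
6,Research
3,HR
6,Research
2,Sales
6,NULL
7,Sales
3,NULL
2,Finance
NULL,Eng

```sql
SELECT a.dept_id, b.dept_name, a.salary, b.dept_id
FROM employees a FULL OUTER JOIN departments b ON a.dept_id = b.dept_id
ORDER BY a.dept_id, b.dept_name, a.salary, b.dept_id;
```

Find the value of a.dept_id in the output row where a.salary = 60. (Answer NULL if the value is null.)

4

FULL OUTER JOIN keeps every row from both sides; unmatched rows get NULL for the other side's columns.
Matching on a.dept_id = b.dept_id. A NULL in a compared column never satisfies the condition.
- dept_id=4: no b row matches, row kept with b columns NULL.
- dept_id=7: 1 matching b row(s), so 1 row(s) emitted.
- dept_id=NULL: no b row matches, row kept with b columns NULL.
- dept_id=4: no b row matches, row kept with b columns NULL.
- dept_id=8: no b row matches, row kept with b columns NULL.
- dept_id=7: 1 matching b row(s), so 1 row(s) emitted.
- dept_id=8: no b row matches, row kept with b columns NULL.
- plus 8 unmatched b row(s), each kept with NULL a columns.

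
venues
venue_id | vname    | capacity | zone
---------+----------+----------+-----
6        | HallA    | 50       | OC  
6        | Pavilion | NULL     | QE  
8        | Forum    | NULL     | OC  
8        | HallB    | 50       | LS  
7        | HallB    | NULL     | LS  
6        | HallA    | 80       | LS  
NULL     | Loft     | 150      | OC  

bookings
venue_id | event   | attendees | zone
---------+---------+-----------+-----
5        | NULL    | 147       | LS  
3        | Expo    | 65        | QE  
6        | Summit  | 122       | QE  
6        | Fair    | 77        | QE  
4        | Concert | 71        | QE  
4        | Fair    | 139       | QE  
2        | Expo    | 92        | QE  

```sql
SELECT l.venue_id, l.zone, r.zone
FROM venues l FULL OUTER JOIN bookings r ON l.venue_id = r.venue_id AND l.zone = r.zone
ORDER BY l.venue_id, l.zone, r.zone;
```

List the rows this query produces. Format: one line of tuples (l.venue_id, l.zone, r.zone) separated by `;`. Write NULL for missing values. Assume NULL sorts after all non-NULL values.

FULL OUTER JOIN keeps every row from both sides; unmatched rows get NULL for the other side's columns.
Matching on l.venue_id = r.venue_id AND l.zone = r.zone. A NULL in a compared column never satisfies the condition.
Matched pairs: 2; unmatched l rows kept: 6; unmatched r rows kept: 5.

(6, LS, NULL); (6, OC, NULL); (6, QE, QE); (6, QE, QE); (7, LS, NULL); (8, LS, NULL); (8, OC, NULL); (NULL, OC, NULL); (NULL, NULL, LS); (NULL, NULL, QE); (NULL, NULL, QE); (NULL, NULL, QE); (NULL, NULL, QE)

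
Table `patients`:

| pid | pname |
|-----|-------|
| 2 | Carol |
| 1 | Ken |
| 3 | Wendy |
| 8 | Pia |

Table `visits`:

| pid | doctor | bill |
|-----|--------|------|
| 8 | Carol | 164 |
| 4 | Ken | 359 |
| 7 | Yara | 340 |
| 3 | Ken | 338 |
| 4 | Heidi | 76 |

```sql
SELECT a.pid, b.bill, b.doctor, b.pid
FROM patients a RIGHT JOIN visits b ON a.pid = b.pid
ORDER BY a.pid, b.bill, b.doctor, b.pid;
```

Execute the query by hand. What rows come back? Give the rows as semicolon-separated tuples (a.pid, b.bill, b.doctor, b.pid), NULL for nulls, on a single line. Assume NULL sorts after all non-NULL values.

RIGHT JOIN keeps every row from `visits`; unmatched rows get NULL for `patients`'s columns.
Matching on a.pid = b.pid.
- a[0] pid=2 → no match.
- a[1] pid=1 → no match.
- a[2] pid=3 → 1 match(es) in b → 1 row(s).
- a[3] pid=8 → 1 match(es) in b → 1 row(s).
- 3 row(s) from b found no a partner → padded with NULL.
After projecting and ordering:
a.pid | b.bill | b.doctor | b.pid
3 | 338 | Ken | 3
8 | 164 | Carol | 8
NULL | 76 | Heidi | 4
NULL | 340 | Yara | 7
NULL | 359 | Ken | 4

(3, 338, Ken, 3); (8, 164, Carol, 8); (NULL, 76, Heidi, 4); (NULL, 340, Yara, 7); (NULL, 359, Ken, 4)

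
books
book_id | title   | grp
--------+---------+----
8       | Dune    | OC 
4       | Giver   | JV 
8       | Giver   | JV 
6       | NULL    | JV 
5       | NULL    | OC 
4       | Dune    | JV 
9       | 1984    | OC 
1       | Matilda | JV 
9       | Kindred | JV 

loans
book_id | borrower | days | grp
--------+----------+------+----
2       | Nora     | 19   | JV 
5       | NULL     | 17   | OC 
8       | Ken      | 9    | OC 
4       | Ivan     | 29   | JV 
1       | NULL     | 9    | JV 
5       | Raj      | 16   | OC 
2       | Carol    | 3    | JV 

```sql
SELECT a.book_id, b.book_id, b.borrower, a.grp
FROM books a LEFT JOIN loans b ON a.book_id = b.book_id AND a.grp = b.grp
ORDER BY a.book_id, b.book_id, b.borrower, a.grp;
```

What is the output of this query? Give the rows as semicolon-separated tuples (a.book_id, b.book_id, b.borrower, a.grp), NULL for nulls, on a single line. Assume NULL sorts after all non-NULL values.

(1, 1, NULL, JV); (4, 4, Ivan, JV); (4, 4, Ivan, JV); (5, 5, Raj, OC); (5, 5, NULL, OC); (6, NULL, NULL, JV); (8, 8, Ken, OC); (8, NULL, NULL, JV); (9, NULL, NULL, JV); (9, NULL, NULL, OC)

LEFT JOIN keeps every row from `books`; unmatched rows get NULL for `loans`'s columns.
Matching on a.book_id = b.book_id AND a.grp = b.grp.
- a row (book_id=8, grp=OC): matches 1 b row(s) → 1 output row(s).
- a row (book_id=4, grp=JV): matches 1 b row(s) → 1 output row(s).
- a row (book_id=8, grp=JV): no match → kept, b columns NULL.
- a row (book_id=6, grp=JV): no match → kept, b columns NULL.
- a row (book_id=5, grp=OC): matches 2 b row(s) → 2 output row(s).
- a row (book_id=4, grp=JV): matches 1 b row(s) → 1 output row(s).
- a row (book_id=9, grp=OC): no match → kept, b columns NULL.
- a row (book_id=1, grp=JV): matches 1 b row(s) → 1 output row(s).
- a row (book_id=9, grp=JV): no match → kept, b columns NULL.
After projecting and ordering:
a.book_id | b.book_id | b.borrower | a.grp
1 | 1 | NULL | JV
4 | 4 | Ivan | JV
4 | 4 | Ivan | JV
5 | 5 | Raj | OC
5 | 5 | NULL | OC
6 | NULL | NULL | JV
8 | 8 | Ken | OC
8 | NULL | NULL | JV
9 | NULL | NULL | JV
9 | NULL | NULL | OC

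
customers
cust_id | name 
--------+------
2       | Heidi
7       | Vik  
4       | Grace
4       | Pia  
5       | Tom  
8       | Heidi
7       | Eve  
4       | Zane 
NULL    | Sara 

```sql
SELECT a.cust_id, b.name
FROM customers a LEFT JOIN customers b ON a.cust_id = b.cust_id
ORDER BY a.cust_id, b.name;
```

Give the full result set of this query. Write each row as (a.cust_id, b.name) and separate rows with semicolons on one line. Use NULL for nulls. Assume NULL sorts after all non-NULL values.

LEFT JOIN keeps every row from `customers a`; unmatched rows get NULL for `customers b`'s columns.
Matching on a.cust_id = b.cust_id. A NULL in a compared column never satisfies the condition.
- a[0] cust_id=2 → 1 match(es) in b → 1 row(s).
- a[1] cust_id=7 → 2 match(es) in b → 2 row(s).
- a[2] cust_id=4 → 3 match(es) in b → 3 row(s).
- a[3] cust_id=4 → 3 match(es) in b → 3 row(s).
- a[4] cust_id=5 → 1 match(es) in b → 1 row(s).
- a[5] cust_id=8 → 1 match(es) in b → 1 row(s).
- a[6] cust_id=7 → 2 match(es) in b → 2 row(s).
- a[7] cust_id=4 → 3 match(es) in b → 3 row(s).
- a[8] cust_id=NULL → no match; kept with NULLs on the b side.

(2, Heidi); (4, Grace); (4, Grace); (4, Grace); (4, Pia); (4, Pia); (4, Pia); (4, Zane); (4, Zane); (4, Zane); (5, Tom); (7, Eve); (7, Eve); (7, Vik); (7, Vik); (8, Heidi); (NULL, NULL)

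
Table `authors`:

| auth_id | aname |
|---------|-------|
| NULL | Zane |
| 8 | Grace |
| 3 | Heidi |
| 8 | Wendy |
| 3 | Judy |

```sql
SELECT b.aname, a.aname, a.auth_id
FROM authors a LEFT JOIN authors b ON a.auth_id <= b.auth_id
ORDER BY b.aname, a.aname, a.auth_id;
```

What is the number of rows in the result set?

13

LEFT JOIN keeps every row from `authors a`; unmatched rows get NULL for `authors b`'s columns.
Matching on a.auth_id <= b.auth_id. A NULL in a compared column never satisfies the condition.
Matched pairs: 12; unmatched a rows kept: 1.
Total: 12 matched + 1 padded = 13 rows.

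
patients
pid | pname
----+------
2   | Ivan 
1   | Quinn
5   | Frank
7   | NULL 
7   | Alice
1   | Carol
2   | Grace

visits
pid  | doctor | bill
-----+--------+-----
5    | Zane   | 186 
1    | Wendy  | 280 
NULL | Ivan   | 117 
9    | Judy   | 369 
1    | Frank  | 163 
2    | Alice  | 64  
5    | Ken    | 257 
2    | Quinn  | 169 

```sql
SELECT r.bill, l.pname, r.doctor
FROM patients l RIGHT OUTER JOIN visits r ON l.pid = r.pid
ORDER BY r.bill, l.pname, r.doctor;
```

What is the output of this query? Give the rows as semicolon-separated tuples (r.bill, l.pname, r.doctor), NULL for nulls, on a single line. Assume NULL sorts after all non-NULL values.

(64, Grace, Alice); (64, Ivan, Alice); (117, NULL, Ivan); (163, Carol, Frank); (163, Quinn, Frank); (169, Grace, Quinn); (169, Ivan, Quinn); (186, Frank, Zane); (257, Frank, Ken); (280, Carol, Wendy); (280, Quinn, Wendy); (369, NULL, Judy)

RIGHT JOIN keeps every row from `visits`; unmatched rows get NULL for `patients`'s columns.
Matching on l.pid = r.pid. A NULL in a compared column never satisfies the condition.
- l[0] pid=2 → 2 match(es) in r → 2 row(s).
- l[1] pid=1 → 2 match(es) in r → 2 row(s).
- l[2] pid=5 → 2 match(es) in r → 2 row(s).
- l[3] pid=7 → no match.
- l[4] pid=7 → no match.
- l[5] pid=1 → 2 match(es) in r → 2 row(s).
- l[6] pid=2 → 2 match(es) in r → 2 row(s).
- plus 2 unmatched r row(s), each kept with NULL l columns.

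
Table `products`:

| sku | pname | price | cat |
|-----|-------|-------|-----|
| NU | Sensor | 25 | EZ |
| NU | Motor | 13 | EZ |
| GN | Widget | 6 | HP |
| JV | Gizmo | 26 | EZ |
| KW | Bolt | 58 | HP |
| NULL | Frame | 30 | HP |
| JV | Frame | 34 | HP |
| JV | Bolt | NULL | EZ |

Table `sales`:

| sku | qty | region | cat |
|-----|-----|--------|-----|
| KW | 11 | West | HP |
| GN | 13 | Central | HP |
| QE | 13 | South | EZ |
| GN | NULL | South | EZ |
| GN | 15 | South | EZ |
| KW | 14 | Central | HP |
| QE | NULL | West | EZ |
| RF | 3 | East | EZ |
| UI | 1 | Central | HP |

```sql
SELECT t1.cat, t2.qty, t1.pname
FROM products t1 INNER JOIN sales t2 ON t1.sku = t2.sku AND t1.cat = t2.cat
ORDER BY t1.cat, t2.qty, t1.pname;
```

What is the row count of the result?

INNER JOIN keeps only pairs where the ON condition holds.
Matching on t1.sku = t2.sku AND t1.cat = t2.cat. A NULL in a compared column never satisfies the condition.
- t1 row (sku=NU, cat=EZ): no match → dropped.
- t1 row (sku=NU, cat=EZ): no match → dropped.
- t1 row (sku=GN, cat=HP): matches 1 t2 row(s) → 1 output row(s).
- t1 row (sku=JV, cat=EZ): no match → dropped.
- t1 row (sku=KW, cat=HP): matches 2 t2 row(s) → 2 output row(s).
- t1 row (sku=NULL, cat=HP): no match → dropped.
- t1 row (sku=JV, cat=HP): no match → dropped.
- t1 row (sku=JV, cat=EZ): no match → dropped.
Total: 3 rows.

3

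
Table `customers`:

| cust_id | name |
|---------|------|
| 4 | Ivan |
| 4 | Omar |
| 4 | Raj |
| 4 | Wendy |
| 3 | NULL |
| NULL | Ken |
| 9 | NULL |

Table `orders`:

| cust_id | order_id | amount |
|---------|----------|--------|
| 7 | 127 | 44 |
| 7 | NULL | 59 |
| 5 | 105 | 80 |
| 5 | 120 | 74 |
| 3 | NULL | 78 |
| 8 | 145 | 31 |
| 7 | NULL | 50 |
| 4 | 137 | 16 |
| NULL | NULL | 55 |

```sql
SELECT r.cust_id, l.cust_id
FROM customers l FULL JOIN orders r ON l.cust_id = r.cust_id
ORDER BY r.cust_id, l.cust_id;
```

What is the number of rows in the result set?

FULL OUTER JOIN keeps every row from both sides; unmatched rows get NULL for the other side's columns.
Matching on l.cust_id = r.cust_id. A NULL in a compared column never satisfies the condition.
- l row (cust_id=4): matches 1 r row(s) → 1 output row(s).
- l row (cust_id=4): matches 1 r row(s) → 1 output row(s).
- l row (cust_id=4): matches 1 r row(s) → 1 output row(s).
- l row (cust_id=4): matches 1 r row(s) → 1 output row(s).
- l row (cust_id=3): matches 1 r row(s) → 1 output row(s).
- l row (cust_id=NULL): no match → kept, r columns NULL.
- l row (cust_id=9): no match → kept, r columns NULL.
- 7 row(s) from r found no l partner → padded with NULL.
Total: 5 matched + 9 padded = 14 rows.

14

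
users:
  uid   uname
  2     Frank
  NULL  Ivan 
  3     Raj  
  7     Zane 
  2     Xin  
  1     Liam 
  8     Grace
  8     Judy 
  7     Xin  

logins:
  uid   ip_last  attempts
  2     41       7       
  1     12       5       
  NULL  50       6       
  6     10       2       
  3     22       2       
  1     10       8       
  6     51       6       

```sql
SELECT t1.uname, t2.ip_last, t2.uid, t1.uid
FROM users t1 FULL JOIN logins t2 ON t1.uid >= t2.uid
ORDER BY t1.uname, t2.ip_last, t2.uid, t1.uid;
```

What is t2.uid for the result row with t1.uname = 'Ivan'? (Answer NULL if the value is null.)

FULL OUTER JOIN keeps every row from both sides; unmatched rows get NULL for the other side's columns.
Matching on t1.uid >= t2.uid. A NULL in a compared column never satisfies the condition.
- t1 (uid=2) pairs with 3 row(s) of t2.
- t1 (uid=NULL) has no partner → padded with NULL.
- t1 (uid=3) pairs with 4 row(s) of t2.
- t1 (uid=7) pairs with 6 row(s) of t2.
- t1 (uid=2) pairs with 3 row(s) of t2.
- t1 (uid=1) pairs with 2 row(s) of t2.
- t1 (uid=8) pairs with 6 row(s) of t2.
- t1 (uid=8) pairs with 6 row(s) of t2.
- t1 (uid=7) pairs with 6 row(s) of t2.
- 1 t2 row(s) had no t1 match → kept, t1 columns NULL.

NULL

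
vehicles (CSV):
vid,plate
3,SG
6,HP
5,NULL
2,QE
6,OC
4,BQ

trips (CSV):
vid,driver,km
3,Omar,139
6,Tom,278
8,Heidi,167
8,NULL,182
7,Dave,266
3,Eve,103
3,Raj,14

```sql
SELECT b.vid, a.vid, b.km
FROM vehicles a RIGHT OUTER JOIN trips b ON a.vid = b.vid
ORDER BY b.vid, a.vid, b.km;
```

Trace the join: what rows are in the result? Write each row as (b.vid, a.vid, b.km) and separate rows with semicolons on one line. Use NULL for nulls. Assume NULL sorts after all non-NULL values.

(3, 3, 14); (3, 3, 103); (3, 3, 139); (6, 6, 278); (6, 6, 278); (7, NULL, 266); (8, NULL, 167); (8, NULL, 182)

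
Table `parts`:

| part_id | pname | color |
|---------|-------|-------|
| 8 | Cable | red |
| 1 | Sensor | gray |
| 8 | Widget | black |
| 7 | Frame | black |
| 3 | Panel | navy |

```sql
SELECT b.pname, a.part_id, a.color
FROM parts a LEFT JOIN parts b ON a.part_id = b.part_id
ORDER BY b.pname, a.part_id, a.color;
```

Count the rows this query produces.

7

LEFT JOIN keeps every row from `parts a`; unmatched rows get NULL for `parts b`'s columns.
Matching on a.part_id = b.part_id.
- a row (part_id=8): matches 2 b row(s) → 2 output row(s).
- a row (part_id=1): matches 1 b row(s) → 1 output row(s).
- a row (part_id=8): matches 2 b row(s) → 2 output row(s).
- a row (part_id=7): matches 1 b row(s) → 1 output row(s).
- a row (part_id=3): matches 1 b row(s) → 1 output row(s).
Total: 7 rows.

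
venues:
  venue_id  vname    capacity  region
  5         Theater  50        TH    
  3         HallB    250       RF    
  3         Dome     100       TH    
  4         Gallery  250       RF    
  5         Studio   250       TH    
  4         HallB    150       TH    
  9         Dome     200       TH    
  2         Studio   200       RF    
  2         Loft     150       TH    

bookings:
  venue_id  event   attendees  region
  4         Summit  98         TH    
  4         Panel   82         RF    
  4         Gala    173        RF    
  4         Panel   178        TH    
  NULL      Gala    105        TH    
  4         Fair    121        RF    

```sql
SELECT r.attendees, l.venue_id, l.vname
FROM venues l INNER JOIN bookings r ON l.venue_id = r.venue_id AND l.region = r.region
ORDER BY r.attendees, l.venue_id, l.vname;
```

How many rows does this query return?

5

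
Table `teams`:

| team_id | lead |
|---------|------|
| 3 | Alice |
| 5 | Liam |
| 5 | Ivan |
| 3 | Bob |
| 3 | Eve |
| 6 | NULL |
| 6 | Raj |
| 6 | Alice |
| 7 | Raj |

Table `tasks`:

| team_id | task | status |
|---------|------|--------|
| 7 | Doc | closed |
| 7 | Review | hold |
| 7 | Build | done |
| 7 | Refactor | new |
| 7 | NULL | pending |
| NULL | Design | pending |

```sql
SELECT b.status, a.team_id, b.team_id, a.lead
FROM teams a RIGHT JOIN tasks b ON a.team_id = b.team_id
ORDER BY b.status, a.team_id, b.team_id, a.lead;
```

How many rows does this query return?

6

RIGHT JOIN keeps every row from `tasks`; unmatched rows get NULL for `teams`'s columns.
Matching on a.team_id = b.team_id. A NULL in a compared column never satisfies the condition.
- team_id=3: no matching b row.
- team_id=5: no matching b row.
- team_id=5: no matching b row.
- team_id=3: no matching b row.
- team_id=3: no matching b row.
- team_id=6: no matching b row.
- team_id=6: no matching b row.
- team_id=6: no matching b row.
- team_id=7: 5 matching b row(s), so 5 row(s) emitted.
- 1 row(s) from b found no a partner → padded with NULL.
Total: 5 matched + 1 padded = 6 rows.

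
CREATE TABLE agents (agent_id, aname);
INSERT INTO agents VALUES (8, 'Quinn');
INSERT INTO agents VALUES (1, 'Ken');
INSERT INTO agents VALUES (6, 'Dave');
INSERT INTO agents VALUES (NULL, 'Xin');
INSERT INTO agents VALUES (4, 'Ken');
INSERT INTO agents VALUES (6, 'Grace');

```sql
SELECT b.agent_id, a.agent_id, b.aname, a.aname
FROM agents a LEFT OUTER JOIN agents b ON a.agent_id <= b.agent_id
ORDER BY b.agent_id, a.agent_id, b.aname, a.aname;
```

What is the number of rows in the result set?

17

LEFT JOIN keeps every row from `agents a`; unmatched rows get NULL for `agents b`'s columns.
Matching on a.agent_id <= b.agent_id. A NULL in a compared column never satisfies the condition.
Matched pairs: 16; unmatched a rows kept: 1.
Total: 16 matched + 1 padded = 17 rows.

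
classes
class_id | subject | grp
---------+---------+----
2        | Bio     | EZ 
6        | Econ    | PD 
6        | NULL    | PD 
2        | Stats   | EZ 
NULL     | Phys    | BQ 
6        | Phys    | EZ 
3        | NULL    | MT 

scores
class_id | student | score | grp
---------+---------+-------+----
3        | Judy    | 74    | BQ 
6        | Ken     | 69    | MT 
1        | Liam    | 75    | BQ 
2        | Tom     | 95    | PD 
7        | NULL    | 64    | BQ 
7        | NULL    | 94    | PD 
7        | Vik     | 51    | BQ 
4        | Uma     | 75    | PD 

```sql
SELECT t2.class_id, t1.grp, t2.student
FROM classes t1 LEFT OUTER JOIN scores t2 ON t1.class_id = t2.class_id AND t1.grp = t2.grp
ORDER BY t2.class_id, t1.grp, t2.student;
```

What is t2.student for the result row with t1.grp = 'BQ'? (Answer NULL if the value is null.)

NULL

LEFT JOIN keeps every row from `classes`; unmatched rows get NULL for `scores`'s columns.
Matching on t1.class_id = t2.class_id AND t1.grp = t2.grp. A NULL in a compared column never satisfies the condition.
Matched pairs: 0; unmatched t1 rows kept: 7.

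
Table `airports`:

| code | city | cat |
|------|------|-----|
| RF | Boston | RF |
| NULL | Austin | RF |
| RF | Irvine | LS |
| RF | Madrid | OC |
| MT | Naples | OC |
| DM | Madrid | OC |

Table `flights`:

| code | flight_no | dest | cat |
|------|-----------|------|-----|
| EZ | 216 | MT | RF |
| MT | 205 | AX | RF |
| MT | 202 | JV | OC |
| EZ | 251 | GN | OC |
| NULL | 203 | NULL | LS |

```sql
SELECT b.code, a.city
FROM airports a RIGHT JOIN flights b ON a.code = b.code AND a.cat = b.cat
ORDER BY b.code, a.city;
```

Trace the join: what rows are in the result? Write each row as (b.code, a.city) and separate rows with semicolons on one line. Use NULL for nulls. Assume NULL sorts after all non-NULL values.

(EZ, NULL); (EZ, NULL); (MT, Naples); (MT, NULL); (NULL, NULL)

RIGHT JOIN keeps every row from `flights`; unmatched rows get NULL for `airports`'s columns.
Matching on a.code = b.code AND a.cat = b.cat. A NULL in a compared column never satisfies the condition.
Matched pairs: 1; unmatched b rows kept: 4.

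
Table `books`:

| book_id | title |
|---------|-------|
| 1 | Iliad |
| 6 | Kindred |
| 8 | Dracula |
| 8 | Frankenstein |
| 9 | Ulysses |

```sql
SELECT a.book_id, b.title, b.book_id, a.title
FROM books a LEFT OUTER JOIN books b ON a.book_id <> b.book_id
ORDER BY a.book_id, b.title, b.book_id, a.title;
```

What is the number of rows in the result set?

18

LEFT JOIN keeps every row from `books a`; unmatched rows get NULL for `books b`'s columns.
Matching on a.book_id <> b.book_id.
- a (book_id=1) pairs with 4 row(s) of b.
- a (book_id=6) pairs with 4 row(s) of b.
- a (book_id=8) pairs with 3 row(s) of b.
- a (book_id=8) pairs with 3 row(s) of b.
- a (book_id=9) pairs with 4 row(s) of b.
Total: 18 rows.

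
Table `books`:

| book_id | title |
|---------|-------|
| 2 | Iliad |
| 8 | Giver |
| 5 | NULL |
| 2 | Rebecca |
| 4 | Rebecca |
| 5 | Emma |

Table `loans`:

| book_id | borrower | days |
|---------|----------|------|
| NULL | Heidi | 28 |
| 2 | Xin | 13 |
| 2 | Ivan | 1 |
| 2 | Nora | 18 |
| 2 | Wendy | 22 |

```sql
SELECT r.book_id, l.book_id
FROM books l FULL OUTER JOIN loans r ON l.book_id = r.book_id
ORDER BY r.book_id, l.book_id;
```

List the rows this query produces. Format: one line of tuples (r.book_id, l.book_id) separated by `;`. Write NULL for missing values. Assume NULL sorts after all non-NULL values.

(2, 2); (2, 2); (2, 2); (2, 2); (2, 2); (2, 2); (2, 2); (2, 2); (NULL, 4); (NULL, 5); (NULL, 5); (NULL, 8); (NULL, NULL)

FULL OUTER JOIN keeps every row from both sides; unmatched rows get NULL for the other side's columns.
Matching on l.book_id = r.book_id. A NULL in a compared column never satisfies the condition.
Matched pairs: 8; unmatched l rows kept: 4; unmatched r rows kept: 1.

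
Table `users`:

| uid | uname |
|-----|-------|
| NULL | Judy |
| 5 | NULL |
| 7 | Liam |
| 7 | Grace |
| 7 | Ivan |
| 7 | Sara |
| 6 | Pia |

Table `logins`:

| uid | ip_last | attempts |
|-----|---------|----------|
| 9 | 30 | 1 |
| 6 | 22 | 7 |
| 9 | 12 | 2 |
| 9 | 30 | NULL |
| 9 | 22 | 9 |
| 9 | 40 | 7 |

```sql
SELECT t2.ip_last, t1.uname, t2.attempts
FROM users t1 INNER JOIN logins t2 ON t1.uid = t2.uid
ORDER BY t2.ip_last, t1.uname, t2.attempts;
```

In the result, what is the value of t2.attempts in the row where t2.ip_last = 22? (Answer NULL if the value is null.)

INNER JOIN keeps only pairs where the ON condition holds.
Matching on t1.uid = t2.uid. A NULL in a compared column never satisfies the condition.
- t1[0] uid=NULL → no match; dropped.
- t1[1] uid=5 → no match; dropped.
- t1[2] uid=7 → no match; dropped.
- t1[3] uid=7 → no match; dropped.
- t1[4] uid=7 → no match; dropped.
- t1[5] uid=7 → no match; dropped.
- t1[6] uid=6 → 1 match(es) in t2 → 1 row(s).

7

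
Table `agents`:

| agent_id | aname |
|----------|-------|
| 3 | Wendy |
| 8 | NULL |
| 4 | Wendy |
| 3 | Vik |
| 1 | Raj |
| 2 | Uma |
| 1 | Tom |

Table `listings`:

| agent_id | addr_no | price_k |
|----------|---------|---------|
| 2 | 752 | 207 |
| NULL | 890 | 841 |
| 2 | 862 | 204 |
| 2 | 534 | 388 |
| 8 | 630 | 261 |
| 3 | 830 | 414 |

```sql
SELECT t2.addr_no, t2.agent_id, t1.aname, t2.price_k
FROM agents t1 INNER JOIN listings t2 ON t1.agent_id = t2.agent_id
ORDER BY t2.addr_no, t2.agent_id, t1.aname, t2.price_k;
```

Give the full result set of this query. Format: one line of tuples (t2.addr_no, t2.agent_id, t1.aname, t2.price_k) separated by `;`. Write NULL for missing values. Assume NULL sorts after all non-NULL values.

INNER JOIN keeps only pairs where the ON condition holds.
Matching on t1.agent_id = t2.agent_id. A NULL in a compared column never satisfies the condition.
Matched pairs: 6.

(534, 2, Uma, 388); (630, 8, NULL, 261); (752, 2, Uma, 207); (830, 3, Vik, 414); (830, 3, Wendy, 414); (862, 2, Uma, 204)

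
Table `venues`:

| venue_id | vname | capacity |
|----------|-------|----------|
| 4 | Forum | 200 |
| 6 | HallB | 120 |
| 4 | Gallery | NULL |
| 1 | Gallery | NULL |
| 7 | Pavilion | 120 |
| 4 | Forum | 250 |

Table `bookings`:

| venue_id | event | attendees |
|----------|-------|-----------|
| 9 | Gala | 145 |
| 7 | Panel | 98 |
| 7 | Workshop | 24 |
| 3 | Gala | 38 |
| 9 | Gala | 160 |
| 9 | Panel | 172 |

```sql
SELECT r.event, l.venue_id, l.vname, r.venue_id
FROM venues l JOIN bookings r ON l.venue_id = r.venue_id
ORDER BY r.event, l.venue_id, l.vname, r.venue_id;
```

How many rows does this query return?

2

INNER JOIN keeps only pairs where the ON condition holds.
Matching on l.venue_id = r.venue_id.
Matched pairs: 2.
Total: 2 rows.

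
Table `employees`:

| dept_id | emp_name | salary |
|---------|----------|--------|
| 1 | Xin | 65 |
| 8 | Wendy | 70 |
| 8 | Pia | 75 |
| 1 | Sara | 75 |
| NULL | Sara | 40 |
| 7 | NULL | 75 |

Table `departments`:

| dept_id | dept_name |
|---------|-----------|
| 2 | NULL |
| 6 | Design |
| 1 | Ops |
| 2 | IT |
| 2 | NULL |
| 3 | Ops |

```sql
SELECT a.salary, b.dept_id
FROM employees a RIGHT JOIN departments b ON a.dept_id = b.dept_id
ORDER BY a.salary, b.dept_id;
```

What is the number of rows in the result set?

7

RIGHT JOIN keeps every row from `departments`; unmatched rows get NULL for `employees`'s columns.
Matching on a.dept_id = b.dept_id. A NULL in a compared column never satisfies the condition.
- a (dept_id=1) pairs with 1 row(s) of b.
- a (dept_id=8) has no partner in b.
- a (dept_id=8) has no partner in b.
- a (dept_id=1) pairs with 1 row(s) of b.
- a (dept_id=NULL) has no partner in b.
- a (dept_id=7) has no partner in b.
- 5 row(s) from b found no a partner → padded with NULL.
Total: 2 matched + 5 padded = 7 rows.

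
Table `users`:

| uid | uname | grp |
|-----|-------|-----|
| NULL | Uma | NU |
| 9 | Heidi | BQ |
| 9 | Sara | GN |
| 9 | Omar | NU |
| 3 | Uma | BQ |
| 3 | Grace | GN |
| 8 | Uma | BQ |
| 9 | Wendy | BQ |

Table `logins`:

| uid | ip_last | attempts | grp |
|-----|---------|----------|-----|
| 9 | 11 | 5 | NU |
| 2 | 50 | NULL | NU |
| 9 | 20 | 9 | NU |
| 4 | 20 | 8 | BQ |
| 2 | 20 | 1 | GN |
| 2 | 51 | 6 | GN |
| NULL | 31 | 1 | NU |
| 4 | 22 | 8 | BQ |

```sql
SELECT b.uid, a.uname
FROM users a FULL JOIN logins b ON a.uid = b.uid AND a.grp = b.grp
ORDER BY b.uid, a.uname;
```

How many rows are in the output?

FULL OUTER JOIN keeps every row from both sides; unmatched rows get NULL for the other side's columns.
Matching on a.uid = b.uid AND a.grp = b.grp. A NULL in a compared column never satisfies the condition.
- a[0] uid=NULL, grp=NU → no match; kept with NULLs on the b side.
- a[1] uid=9, grp=BQ → no match; kept with NULLs on the b side.
- a[2] uid=9, grp=GN → no match; kept with NULLs on the b side.
- a[3] uid=9, grp=NU → 2 match(es) in b → 2 row(s).
- a[4] uid=3, grp=BQ → no match; kept with NULLs on the b side.
- a[5] uid=3, grp=GN → no match; kept with NULLs on the b side.
- a[6] uid=8, grp=BQ → no match; kept with NULLs on the b side.
- a[7] uid=9, grp=BQ → no match; kept with NULLs on the b side.
- plus 6 unmatched b row(s), each kept with NULL a columns.
Total: 2 matched + 13 padded = 15 rows.

15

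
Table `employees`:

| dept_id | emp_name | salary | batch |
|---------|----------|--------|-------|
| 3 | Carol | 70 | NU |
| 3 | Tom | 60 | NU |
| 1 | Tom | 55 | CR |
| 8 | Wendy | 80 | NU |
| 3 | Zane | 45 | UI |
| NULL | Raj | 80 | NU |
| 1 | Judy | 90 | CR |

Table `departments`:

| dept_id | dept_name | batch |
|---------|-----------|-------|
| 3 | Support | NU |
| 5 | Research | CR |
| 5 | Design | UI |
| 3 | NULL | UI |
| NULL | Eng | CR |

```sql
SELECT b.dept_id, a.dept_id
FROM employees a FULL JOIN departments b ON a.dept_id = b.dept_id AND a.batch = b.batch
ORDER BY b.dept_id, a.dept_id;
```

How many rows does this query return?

10

FULL OUTER JOIN keeps every row from both sides; unmatched rows get NULL for the other side's columns.
Matching on a.dept_id = b.dept_id AND a.batch = b.batch. A NULL in a compared column never satisfies the condition.
- a (dept_id=3, batch=NU) pairs with 1 row(s) of b.
- a (dept_id=3, batch=NU) pairs with 1 row(s) of b.
- a (dept_id=1, batch=CR) has no partner → padded with NULL.
- a (dept_id=8, batch=NU) has no partner → padded with NULL.
- a (dept_id=3, batch=UI) pairs with 1 row(s) of b.
- a (dept_id=NULL, batch=NU) has no partner → padded with NULL.
- a (dept_id=1, batch=CR) has no partner → padded with NULL.
- 3 row(s) from b found no a partner → padded with NULL.
Total: 3 matched + 7 padded = 10 rows.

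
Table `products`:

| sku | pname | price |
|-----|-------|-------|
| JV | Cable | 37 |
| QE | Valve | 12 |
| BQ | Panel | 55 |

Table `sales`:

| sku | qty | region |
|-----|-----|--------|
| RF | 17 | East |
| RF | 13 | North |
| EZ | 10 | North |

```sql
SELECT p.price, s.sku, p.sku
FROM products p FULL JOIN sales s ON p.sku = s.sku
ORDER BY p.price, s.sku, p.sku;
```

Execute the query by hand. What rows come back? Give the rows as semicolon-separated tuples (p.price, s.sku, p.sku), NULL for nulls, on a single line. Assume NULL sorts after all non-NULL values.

(12, NULL, QE); (37, NULL, JV); (55, NULL, BQ); (NULL, EZ, NULL); (NULL, RF, NULL); (NULL, RF, NULL)

FULL OUTER JOIN keeps every row from both sides; unmatched rows get NULL for the other side's columns.
Matching on p.sku = s.sku.
Matched pairs: 0; unmatched p rows kept: 3; unmatched s rows kept: 3.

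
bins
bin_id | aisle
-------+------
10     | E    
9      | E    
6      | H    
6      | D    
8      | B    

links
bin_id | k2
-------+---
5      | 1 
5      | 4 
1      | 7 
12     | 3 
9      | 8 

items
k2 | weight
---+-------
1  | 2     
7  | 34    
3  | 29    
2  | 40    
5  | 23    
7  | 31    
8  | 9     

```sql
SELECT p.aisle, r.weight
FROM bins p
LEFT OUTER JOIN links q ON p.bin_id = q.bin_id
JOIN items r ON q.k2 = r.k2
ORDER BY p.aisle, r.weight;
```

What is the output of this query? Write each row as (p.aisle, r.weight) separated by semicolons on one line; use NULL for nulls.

Joins associate left-to-right: bins LEFT JOIN links on bin_id gives 5 intermediate row(s).
Then INNER JOIN `items r` on k2: keep only rows whose q.k2 appears in r.

(E, 9)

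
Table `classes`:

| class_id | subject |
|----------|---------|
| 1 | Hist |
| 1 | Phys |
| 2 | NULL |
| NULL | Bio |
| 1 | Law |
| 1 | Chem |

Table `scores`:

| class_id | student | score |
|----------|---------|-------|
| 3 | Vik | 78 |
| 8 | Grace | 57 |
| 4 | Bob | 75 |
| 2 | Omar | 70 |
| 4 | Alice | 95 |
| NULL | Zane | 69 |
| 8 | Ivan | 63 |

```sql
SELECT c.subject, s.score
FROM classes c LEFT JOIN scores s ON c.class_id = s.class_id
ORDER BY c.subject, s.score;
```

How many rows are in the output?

LEFT JOIN keeps every row from `classes`; unmatched rows get NULL for `scores`'s columns.
Matching on c.class_id = s.class_id. A NULL in a compared column never satisfies the condition.
- class_id=1: no s row matches, row kept with s columns NULL.
- class_id=1: no s row matches, row kept with s columns NULL.
- class_id=2: 1 matching s row(s), so 1 row(s) emitted.
- class_id=NULL: no s row matches, row kept with s columns NULL.
- class_id=1: no s row matches, row kept with s columns NULL.
- class_id=1: no s row matches, row kept with s columns NULL.
Total: 1 matched + 5 padded = 6 rows.

6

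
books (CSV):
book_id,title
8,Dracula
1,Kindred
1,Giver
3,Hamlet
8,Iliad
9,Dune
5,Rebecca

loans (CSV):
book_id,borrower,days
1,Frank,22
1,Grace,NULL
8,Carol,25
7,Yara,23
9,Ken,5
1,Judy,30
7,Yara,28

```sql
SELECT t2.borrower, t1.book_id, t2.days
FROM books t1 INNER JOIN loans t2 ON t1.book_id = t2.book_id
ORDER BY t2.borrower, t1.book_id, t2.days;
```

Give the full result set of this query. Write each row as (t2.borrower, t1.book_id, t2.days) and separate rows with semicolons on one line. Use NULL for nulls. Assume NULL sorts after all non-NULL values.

(Carol, 8, 25); (Carol, 8, 25); (Frank, 1, 22); (Frank, 1, 22); (Grace, 1, NULL); (Grace, 1, NULL); (Judy, 1, 30); (Judy, 1, 30); (Ken, 9, 5)

INNER JOIN keeps only pairs where the ON condition holds.
Matching on t1.book_id = t2.book_id.
- book_id=8: 1 matching t2 row(s), so 1 row(s) emitted.
- book_id=1: 3 matching t2 row(s), so 3 row(s) emitted.
- book_id=1: 3 matching t2 row(s), so 3 row(s) emitted.
- book_id=3: no matching t2 row, dropped.
- book_id=8: 1 matching t2 row(s), so 1 row(s) emitted.
- book_id=9: 1 matching t2 row(s), so 1 row(s) emitted.
- book_id=5: no matching t2 row, dropped.
After projecting and ordering:
t2.borrower | t1.book_id | t2.days
Carol | 8 | 25
Carol | 8 | 25
Frank | 1 | 22
Frank | 1 | 22
Grace | 1 | NULL
Grace | 1 | NULL
Judy | 1 | 30
Judy | 1 | 30
Ken | 9 | 5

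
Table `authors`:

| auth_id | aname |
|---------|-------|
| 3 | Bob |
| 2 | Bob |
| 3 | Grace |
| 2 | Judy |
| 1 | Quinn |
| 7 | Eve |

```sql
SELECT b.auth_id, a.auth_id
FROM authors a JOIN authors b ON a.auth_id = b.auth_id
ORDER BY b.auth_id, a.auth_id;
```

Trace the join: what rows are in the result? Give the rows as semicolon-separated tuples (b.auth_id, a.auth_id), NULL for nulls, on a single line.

INNER JOIN keeps only pairs where the ON condition holds.
Matching on a.auth_id = b.auth_id.
Matched pairs: 10.

(1, 1); (2, 2); (2, 2); (2, 2); (2, 2); (3, 3); (3, 3); (3, 3); (3, 3); (7, 7)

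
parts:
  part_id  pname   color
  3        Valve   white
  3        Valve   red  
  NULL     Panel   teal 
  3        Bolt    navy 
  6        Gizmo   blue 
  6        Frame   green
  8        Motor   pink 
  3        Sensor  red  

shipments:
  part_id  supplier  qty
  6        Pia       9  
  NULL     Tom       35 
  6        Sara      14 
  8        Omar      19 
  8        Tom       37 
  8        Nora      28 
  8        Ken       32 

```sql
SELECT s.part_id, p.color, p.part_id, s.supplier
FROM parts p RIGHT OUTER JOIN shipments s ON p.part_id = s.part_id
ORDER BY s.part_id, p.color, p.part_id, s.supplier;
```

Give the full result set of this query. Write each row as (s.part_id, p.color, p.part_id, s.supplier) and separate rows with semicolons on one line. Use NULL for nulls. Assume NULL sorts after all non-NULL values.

(6, blue, 6, Pia); (6, blue, 6, Sara); (6, green, 6, Pia); (6, green, 6, Sara); (8, pink, 8, Ken); (8, pink, 8, Nora); (8, pink, 8, Omar); (8, pink, 8, Tom); (NULL, NULL, NULL, Tom)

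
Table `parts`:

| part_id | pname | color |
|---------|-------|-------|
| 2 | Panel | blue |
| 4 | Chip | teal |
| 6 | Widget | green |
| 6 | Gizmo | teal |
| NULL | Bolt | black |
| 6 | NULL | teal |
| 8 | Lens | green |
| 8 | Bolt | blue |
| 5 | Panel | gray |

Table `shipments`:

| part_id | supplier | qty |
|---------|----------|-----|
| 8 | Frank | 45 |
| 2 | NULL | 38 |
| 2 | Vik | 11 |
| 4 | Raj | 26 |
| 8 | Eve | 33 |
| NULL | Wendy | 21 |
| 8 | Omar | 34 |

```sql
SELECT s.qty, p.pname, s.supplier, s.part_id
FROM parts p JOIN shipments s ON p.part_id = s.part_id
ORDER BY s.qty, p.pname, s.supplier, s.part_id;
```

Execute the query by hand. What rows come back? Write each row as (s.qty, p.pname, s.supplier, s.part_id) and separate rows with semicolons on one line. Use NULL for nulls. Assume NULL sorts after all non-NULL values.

(11, Panel, Vik, 2); (26, Chip, Raj, 4); (33, Bolt, Eve, 8); (33, Lens, Eve, 8); (34, Bolt, Omar, 8); (34, Lens, Omar, 8); (38, Panel, NULL, 2); (45, Bolt, Frank, 8); (45, Lens, Frank, 8)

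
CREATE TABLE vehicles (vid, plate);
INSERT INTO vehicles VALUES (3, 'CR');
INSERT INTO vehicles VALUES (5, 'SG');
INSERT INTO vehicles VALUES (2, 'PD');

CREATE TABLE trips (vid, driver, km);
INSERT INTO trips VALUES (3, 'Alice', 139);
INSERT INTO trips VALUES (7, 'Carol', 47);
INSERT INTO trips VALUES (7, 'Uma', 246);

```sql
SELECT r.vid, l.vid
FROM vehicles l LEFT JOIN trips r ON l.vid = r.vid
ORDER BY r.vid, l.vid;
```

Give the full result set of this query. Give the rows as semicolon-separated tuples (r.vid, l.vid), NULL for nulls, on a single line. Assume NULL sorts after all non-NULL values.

(3, 3); (NULL, 2); (NULL, 5)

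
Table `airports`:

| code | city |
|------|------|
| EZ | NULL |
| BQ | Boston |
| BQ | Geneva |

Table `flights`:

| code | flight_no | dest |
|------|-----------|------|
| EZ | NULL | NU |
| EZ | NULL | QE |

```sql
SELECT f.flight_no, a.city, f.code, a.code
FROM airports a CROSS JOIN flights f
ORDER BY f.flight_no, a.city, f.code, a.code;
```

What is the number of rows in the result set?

6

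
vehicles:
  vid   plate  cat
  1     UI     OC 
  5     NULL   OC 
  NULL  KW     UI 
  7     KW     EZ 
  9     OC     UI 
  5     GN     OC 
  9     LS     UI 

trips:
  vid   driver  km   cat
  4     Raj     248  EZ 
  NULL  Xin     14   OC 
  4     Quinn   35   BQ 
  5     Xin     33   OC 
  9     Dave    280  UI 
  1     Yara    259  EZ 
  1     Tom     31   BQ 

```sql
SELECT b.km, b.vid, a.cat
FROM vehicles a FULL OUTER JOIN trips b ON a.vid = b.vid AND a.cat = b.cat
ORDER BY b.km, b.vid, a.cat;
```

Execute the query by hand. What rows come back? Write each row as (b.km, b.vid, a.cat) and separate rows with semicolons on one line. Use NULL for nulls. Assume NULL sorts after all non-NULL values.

(14, NULL, NULL); (31, 1, NULL); (33, 5, OC); (33, 5, OC); (35, 4, NULL); (248, 4, NULL); (259, 1, NULL); (280, 9, UI); (280, 9, UI); (NULL, NULL, EZ); (NULL, NULL, OC); (NULL, NULL, UI)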